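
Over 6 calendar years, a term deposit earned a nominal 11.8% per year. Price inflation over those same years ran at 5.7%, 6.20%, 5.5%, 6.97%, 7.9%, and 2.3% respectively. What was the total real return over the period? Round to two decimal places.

39.65%

Cumulative inflation factor: 1.057 × 1.0620 × 1.055 × 1.0697 × 1.079 × 1.023 ≈ 1.39833.
Nominal growth factor: 1.95277. Real growth factor = 1.95277 / 1.39833 ≈ 1.39650.
Total real return ≈ 39.6496%.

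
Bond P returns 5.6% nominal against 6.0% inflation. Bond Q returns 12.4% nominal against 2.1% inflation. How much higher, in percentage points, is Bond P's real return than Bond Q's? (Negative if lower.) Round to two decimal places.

Bond P real return: 1.056/1.060 − 1 = -0.377%.
Bond Q real return: 1.124/1.021 − 1 = 10.088%.
Difference: -0.377 − 10.088 = -10.465 pp.

-10.47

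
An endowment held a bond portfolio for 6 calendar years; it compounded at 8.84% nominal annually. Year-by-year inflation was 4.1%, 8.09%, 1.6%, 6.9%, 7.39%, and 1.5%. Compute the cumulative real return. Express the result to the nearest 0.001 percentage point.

Cumulative inflation factor: 1.041 × 1.0809 × 1.016 × 1.069 × 1.0739 × 1.015 ≈ 1.33210.
Nominal growth factor: 1.66238. Real growth factor = 1.66238 / 1.33210 ≈ 1.24794.
Total real return ≈ 24.7940%.

24.794%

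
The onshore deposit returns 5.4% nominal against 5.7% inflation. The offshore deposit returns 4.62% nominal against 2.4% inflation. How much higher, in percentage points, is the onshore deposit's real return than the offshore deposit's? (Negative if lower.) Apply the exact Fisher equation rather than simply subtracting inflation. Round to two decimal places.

-2.45

The onshore deposit real return: 1.054/1.057 − 1 = -0.284%.
The offshore deposit real return: 1.0462/1.024 − 1 = 2.168%.
Difference: -0.284 − 2.168 = -2.452 pp.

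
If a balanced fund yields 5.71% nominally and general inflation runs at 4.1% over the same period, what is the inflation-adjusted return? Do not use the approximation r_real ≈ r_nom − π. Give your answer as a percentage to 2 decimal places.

1.55%

Real return via the Fisher equation: (1 + 5.71%)/(1 + 4.1%) − 1 = 1.0571/1.041 − 1 ≈ 0.01547.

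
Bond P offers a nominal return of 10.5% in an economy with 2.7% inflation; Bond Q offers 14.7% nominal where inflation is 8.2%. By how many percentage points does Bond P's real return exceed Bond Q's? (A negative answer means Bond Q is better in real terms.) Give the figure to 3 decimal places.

1.588

Bond P real return: 1.105/1.027 − 1 = 7.5949%.
Bond Q real return: 1.147/1.082 − 1 = 6.0074%.
Difference: 7.5949 − 6.0074 = 1.5875 pp.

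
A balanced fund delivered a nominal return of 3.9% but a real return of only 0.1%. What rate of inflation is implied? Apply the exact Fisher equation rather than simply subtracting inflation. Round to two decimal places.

3.80%

From (1+r_nom) = (1+r_real)(1+π), we get 1+π = (1 + 3.9%)/(1 + 0.1%) = 1.039/1.001 ≈ 1.03796.
So π ≈ 3.7962%.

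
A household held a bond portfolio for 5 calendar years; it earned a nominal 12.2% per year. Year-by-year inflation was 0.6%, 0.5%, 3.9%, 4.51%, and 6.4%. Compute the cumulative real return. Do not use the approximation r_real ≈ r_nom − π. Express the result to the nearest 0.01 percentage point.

Cumulative inflation factor: 1.006 × 1.005 × 1.039 × 1.0451 × 1.064 ≈ 1.16810.
Nominal growth factor: 1.77813. Real growth factor = 1.77813 / 1.16810 ≈ 1.52225.
Total real return ≈ 52.2247%.

52.22%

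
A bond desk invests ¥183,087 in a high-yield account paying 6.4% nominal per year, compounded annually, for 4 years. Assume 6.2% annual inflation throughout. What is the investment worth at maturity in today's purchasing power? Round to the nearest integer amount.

Nominal value at maturity: ¥183,087 × (1 + 6.4%)^4 ≈ ¥234,652.
Price-level factor over 4 years: (1 + 6.2%)^4 ≈ 1.2720320883.
The maturity value deflated by that factor is the answer in today's purchasing power.

¥184,470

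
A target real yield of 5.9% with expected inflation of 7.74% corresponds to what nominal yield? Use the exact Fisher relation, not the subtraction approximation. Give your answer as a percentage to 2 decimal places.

By the Fisher equation, 1 + r_nom = (1 + 5.9%)(1 + 7.74%) = 1.059 × 1.0774 = 1.1409666.
So r_nom = 14.09666%.

14.10%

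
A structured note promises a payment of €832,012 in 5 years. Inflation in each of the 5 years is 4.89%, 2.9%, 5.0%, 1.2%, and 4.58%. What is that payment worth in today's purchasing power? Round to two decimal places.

€693,684.01

Price-level factor over 5 years: 1.0489 × 1.029 × 1.050 × 1.012 × 1.0458 ≈ 1.1994106734.
Purchasing power today: €832,012 divided by that factor.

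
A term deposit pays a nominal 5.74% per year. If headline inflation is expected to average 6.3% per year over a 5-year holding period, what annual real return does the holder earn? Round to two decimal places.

-0.53%

With constant rates the annual real return is the same each year: (1+5.74%)/(1+6.3%) − 1 = -0.00527.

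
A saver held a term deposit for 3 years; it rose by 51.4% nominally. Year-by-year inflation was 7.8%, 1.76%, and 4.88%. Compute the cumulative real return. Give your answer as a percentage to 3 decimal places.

Cumulative inflation factor: 1.078 × 1.0176 × 1.0488 ≈ 1.15051.
Nominal growth factor: 1.51400. Real growth factor = 1.51400 / 1.15051 ≈ 1.31594.
Total real return ≈ 31.5944%.

31.594%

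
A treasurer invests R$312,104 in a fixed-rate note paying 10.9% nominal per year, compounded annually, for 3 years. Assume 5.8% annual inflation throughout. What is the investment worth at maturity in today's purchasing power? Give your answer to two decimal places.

R$359,448.74

Nominal value at maturity: R$312,104 × (1 + 10.9%)^3 ≈ R$425,690.51.
Price-level factor over 3 years: (1 + 5.8%)^3 = 1.184287112.
The maturity value deflated by that factor is the answer in today's purchasing power.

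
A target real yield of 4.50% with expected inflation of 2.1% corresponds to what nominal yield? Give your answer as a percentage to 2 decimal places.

By the Fisher equation, 1 + r_nom = (1 + 4.50%)(1 + 2.1%) = 1.0450 × 1.021 = 1.066945.
So r_nom = 6.6945%.

6.69%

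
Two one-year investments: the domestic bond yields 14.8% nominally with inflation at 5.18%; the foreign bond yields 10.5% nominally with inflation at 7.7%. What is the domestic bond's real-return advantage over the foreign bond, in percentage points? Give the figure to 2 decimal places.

6.55

The domestic bond real return: 1.148/1.0518 − 1 = 9.146%.
The foreign bond real return: 1.105/1.077 − 1 = 2.600%.
Difference: 9.146 − 2.600 = 6.546 pp.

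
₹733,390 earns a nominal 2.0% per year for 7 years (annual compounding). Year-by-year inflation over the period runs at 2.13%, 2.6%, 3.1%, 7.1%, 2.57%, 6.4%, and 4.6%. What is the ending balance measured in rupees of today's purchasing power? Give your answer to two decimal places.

Nominal value at maturity: ₹733,390 × (1 + 2.0%)^7 ≈ ₹842,434.58.
Price-level factor over 7 years: 1.0213 × 1.026 × 1.031 × 1.071 × 1.0257 × 1.064 × 1.046 ≈ 1.3208165340.
The maturity value deflated by that factor is the answer in today's purchasing power.

₹637,813.47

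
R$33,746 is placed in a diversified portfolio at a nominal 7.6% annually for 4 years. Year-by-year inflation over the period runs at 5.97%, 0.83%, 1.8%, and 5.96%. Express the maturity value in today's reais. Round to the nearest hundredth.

Nominal value at maturity: R$33,746 × (1 + 7.6%)^4 ≈ R$45,234.67.
Price-level factor over 4 years: 1.0597 × 1.0083 × 1.018 × 1.0596 ≈ 1.1525570436.
Dividing the nominal maturity value by the price-level factor gives the value in today's money.

R$39,247.23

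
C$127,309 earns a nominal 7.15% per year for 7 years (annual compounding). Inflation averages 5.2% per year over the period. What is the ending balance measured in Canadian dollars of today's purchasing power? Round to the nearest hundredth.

Nominal value at maturity: C$127,309 × (1 + 7.15%)^7 ≈ C$206,444.98.
Price-level factor over 7 years: (1 + 5.2%)^7 ≈ 1.4259693103.
Dividing the nominal maturity value by the price-level factor gives the value in today's money.

C$144,775.19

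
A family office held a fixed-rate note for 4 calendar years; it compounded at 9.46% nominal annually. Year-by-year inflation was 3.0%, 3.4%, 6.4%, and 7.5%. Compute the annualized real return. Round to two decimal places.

Cumulative inflation factor: 1.030 × 1.034 × 1.064 × 1.075 ≈ 1.21817.
Nominal growth factor: 1.43556. Real growth factor = 1.43556 / 1.21817 ≈ 1.17846.
Annualized: 1.17846^(1/4) − 1 ≈ 0.04191.

4.19%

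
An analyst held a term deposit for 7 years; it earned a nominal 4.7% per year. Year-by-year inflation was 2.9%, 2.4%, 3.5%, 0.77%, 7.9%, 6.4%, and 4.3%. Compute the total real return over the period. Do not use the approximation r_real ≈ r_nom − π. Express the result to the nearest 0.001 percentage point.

4.808%

Cumulative inflation factor: 1.029 × 1.024 × 1.035 × 1.0077 × 1.079 × 1.064 × 1.043 ≈ 1.31593.
Nominal growth factor: 1.37920. Real growth factor = 1.37920 / 1.31593 ≈ 1.04808.
Total real return ≈ 4.8075%.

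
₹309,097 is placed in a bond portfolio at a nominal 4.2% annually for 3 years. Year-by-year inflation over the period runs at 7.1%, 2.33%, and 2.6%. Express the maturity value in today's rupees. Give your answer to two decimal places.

₹310,998.39

Nominal value at maturity: ₹309,097 × (1 + 4.2%)^3 ≈ ₹349,701.86.
Price-level factor over 3 years: 1.071 × 1.0233 × 1.026 = 1.1244491118.
Dividing the nominal maturity value by the price-level factor gives the value in today's money.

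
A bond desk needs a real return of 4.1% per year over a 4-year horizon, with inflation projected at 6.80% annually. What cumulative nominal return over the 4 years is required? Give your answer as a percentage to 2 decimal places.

Required annual nominal rate: (1+4.1%)(1+6.80%) − 1 = 11.1788%.
Cumulative over 4 years: (1 + 0.111788)^4 − 1 ≈ 0.52788.

52.79%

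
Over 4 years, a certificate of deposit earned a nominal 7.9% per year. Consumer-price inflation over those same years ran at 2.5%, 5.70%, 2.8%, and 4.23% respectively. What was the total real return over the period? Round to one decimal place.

16.8%

Cumulative inflation factor: 1.025 × 1.0570 × 1.028 × 1.0423 ≈ 1.16087.
Nominal growth factor: 1.35546. Real growth factor = 1.35546 / 1.16087 ≈ 1.16762.
Total real return ≈ 16.7619%.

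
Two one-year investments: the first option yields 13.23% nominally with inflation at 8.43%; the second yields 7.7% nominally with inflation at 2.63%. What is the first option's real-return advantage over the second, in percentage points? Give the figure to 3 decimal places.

The first option real return: 1.1323/1.0843 − 1 = 4.4268%.
The second real return: 1.077/1.0263 − 1 = 4.9401%.
Difference: 4.4268 − 4.9401 = -0.5133 pp.

-0.513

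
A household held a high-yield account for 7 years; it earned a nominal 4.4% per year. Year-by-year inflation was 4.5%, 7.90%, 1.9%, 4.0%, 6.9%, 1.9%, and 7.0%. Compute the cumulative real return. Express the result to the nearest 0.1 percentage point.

Cumulative inflation factor: 1.045 × 1.0790 × 1.019 × 1.040 × 1.069 × 1.019 × 1.070 ≈ 1.39277.
Nominal growth factor: 1.35177. Real growth factor = 1.35177 / 1.39277 ≈ 0.97056.
Total real return ≈ -2.9440%.

-2.9%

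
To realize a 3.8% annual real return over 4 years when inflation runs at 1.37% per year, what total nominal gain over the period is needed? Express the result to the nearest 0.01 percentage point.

22.58%

Required annual nominal rate: (1+3.8%)(1+1.37%) − 1 = 5.22206%.
Cumulative over 4 years: (1 + 0.0522206)^4 − 1 ≈ 0.22582.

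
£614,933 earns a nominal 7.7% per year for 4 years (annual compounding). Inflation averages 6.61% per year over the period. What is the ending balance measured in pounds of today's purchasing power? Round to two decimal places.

£640,470.07

Nominal value at maturity: £614,933 × (1 + 7.7%)^4 ≈ £827,352.56.
Price-level factor over 4 years: (1 + 6.61%)^4 ≈ 1.2917895691.
The maturity value deflated by that factor is the answer in today's purchasing power.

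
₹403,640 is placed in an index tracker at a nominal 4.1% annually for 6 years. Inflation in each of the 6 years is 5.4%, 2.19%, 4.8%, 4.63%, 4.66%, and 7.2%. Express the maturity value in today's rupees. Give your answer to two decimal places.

Nominal value at maturity: ₹403,640 × (1 + 4.1%)^6 ≈ ₹513,687.00.
Price-level factor over 6 years: 1.054 × 1.0219 × 1.048 × 1.0463 × 1.0466 × 1.072 ≈ 1.3250798008.
The maturity value deflated by that factor is the answer in today's purchasing power.

₹387,664.95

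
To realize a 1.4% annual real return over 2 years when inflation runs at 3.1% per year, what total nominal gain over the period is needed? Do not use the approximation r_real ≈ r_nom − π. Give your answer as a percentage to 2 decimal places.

9.29%

Required annual nominal rate: (1+1.4%)(1+3.1%) − 1 = 4.5434%.
Cumulative over 2 years: (1 + 0.045434)^2 − 1 ≈ 0.09293.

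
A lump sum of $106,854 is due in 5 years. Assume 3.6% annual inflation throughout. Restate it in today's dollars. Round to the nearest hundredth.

Price-level factor over 5 years: (1 + 3.6%)^5 ≈ 1.1934350185.
Purchasing power today: $106,854 divided by that factor.

$89,534.83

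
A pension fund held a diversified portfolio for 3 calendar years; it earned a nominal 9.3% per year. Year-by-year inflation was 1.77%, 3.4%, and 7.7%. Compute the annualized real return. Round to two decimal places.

4.83%

Cumulative inflation factor: 1.0177 × 1.034 × 1.077 ≈ 1.13333.
Nominal growth factor: 1.30575. Real growth factor = 1.30575 / 1.13333 ≈ 1.15214.
Annualized: 1.15214^(1/3) − 1 ≈ 0.04834.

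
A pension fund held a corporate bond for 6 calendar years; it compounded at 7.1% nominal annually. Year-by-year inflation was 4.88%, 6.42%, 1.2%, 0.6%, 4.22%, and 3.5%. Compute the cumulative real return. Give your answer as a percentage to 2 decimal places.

Cumulative inflation factor: 1.0488 × 1.0642 × 1.012 × 1.006 × 1.0422 × 1.035 ≈ 1.22570.
Nominal growth factor: 1.50917. Real growth factor = 1.50917 / 1.22570 ≈ 1.23126.
Total real return ≈ 23.1263%.

23.13%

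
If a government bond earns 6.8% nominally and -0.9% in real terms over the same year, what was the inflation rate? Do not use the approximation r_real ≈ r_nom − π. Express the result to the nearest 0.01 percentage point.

7.77%

From (1+r_nom) = (1+r_real)(1+π), we get 1+π = (1 + 6.8%)/(1 − 0.9%) = 1.068/0.991 ≈ 1.07770.
So π ≈ 7.7699%.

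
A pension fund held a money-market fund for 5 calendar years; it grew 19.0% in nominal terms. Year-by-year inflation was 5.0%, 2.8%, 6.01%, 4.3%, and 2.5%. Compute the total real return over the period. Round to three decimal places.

Cumulative inflation factor: 1.050 × 1.028 × 1.0601 × 1.043 × 1.025 ≈ 1.22331.
Nominal growth factor: 1.19000. Real growth factor = 1.19000 / 1.22331 ≈ 0.97277.
Total real return ≈ -2.7231%.

-2.723%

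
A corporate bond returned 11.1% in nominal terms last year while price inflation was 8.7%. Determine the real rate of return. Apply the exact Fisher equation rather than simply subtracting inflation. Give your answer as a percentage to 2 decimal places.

Real return via the Fisher equation: (1 + 11.1%)/(1 + 8.7%) − 1 = 1.111/1.087 − 1 ≈ 0.02208.

2.21%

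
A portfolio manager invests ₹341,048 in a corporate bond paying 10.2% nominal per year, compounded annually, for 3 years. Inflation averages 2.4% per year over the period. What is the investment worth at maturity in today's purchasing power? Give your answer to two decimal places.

₹425,069.97

Nominal value at maturity: ₹341,048 × (1 + 10.2%)^3 ≈ ₹456,415.40.
Price-level factor over 3 years: (1 + 2.4%)^3 = 1.073741824.
The maturity value deflated by that factor is the answer in today's purchasing power.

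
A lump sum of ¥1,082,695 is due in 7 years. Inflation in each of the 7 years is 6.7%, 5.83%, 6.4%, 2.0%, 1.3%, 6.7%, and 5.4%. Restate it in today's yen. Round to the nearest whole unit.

Price-level factor over 7 years: 1.067 × 1.0583 × 1.064 × 1.020 × 1.013 × 1.067 × 1.054 ≈ 1.3961416747.
Purchasing power today: ¥1,082,695 divided by that factor.

¥775,491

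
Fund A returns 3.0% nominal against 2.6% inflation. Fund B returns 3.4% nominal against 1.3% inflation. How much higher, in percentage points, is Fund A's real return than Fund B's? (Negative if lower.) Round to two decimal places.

Fund A real return: 1.030/1.026 − 1 = 0.390%.
Fund B real return: 1.034/1.013 − 1 = 2.073%.
Difference: 0.390 − 2.073 = -1.683 pp.

-1.68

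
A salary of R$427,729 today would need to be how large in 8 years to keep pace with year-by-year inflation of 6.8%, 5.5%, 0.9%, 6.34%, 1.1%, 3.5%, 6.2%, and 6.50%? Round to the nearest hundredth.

R$611,992.16

Cumulative price-level factor: 1.068 × 1.055 × 1.009 × 1.0634 × 1.011 × 1.035 × 1.062 × 1.0650 ≈ 1.4307941785.
The nominal amount required is R$427,729 scaled up by that factor.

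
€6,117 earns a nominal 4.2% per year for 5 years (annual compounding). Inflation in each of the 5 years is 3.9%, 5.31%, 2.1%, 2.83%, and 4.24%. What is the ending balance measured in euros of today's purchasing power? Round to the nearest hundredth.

Nominal value at maturity: €6,117 × (1 + 4.2%)^5 ≈ €7,514.10.
Price-level factor over 5 years: 1.039 × 1.0531 × 1.021 × 1.0283 × 1.0424 ≈ 1.1974713759.
Dividing the nominal maturity value by the price-level factor gives the value in today's money.

€6,274.97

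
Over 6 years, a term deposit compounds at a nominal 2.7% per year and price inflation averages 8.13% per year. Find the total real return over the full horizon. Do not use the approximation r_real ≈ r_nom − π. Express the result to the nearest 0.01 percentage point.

The annual real rate is (1+2.7%)/(1+8.13%) − 1 = -5.0217%.
Compounded over 6 years: (1 + -0.050217)^6 − 1 ≈ -0.26592.

-26.59%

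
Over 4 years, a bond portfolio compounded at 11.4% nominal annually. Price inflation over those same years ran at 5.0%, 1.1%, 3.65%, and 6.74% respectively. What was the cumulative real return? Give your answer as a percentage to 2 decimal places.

Cumulative inflation factor: 1.050 × 1.011 × 1.0365 × 1.0674 ≈ 1.17446.
Nominal growth factor: 1.54007. Real growth factor = 1.54007 / 1.17446 ≈ 1.31131.
Total real return ≈ 31.1305%.

31.13%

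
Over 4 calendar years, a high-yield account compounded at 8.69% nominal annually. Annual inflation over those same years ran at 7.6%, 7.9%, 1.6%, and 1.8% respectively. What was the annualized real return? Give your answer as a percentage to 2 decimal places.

3.83%

Cumulative inflation factor: 1.076 × 1.079 × 1.016 × 1.018 ≈ 1.20081.
Nominal growth factor: 1.39559. Real growth factor = 1.39559 / 1.20081 ≈ 1.16221.
Annualized: 1.16221^(1/4) − 1 ≈ 0.03830.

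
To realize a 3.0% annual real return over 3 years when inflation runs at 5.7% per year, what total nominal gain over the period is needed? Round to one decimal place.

Required annual nominal rate: (1+3.0%)(1+5.7%) − 1 = 8.871%.
Cumulative over 3 years: (1 + 0.08871)^3 − 1 ≈ 0.29044.

29.0%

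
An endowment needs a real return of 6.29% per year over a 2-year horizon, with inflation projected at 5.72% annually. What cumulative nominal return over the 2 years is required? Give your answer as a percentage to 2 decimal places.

Required annual nominal rate: (1+6.29%)(1+5.72%) − 1 = 12.369788%.
Cumulative over 2 years: (1 + 0.12369788)^2 − 1 ≈ 0.26270.

26.27%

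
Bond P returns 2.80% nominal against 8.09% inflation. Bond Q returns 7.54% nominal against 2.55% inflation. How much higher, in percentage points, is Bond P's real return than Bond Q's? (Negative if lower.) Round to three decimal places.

-9.760

Bond P real return: 1.0280/1.0809 − 1 = -4.8941%.
Bond Q real return: 1.0754/1.0255 − 1 = 4.8659%.
Difference: -4.8941 − 4.8659 = -9.7600 pp.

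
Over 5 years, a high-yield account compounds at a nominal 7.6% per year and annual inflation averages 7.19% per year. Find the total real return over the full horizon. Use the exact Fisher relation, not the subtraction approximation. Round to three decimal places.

The annual real rate is (1+7.6%)/(1+7.19%) − 1 = 0.3825%.
Compounded over 5 years: (1 + 0.003825)^5 − 1 ≈ 0.01927.

1.927%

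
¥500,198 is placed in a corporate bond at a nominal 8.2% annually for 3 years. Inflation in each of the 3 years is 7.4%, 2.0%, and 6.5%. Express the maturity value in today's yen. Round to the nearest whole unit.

Nominal value at maturity: ¥500,198 × (1 + 8.2%)^3 ≈ ¥633,612.
Price-level factor over 3 years: 1.074 × 1.020 × 1.065 = 1.1666862.
The maturity value deflated by that factor is the answer in today's purchasing power.

¥543,087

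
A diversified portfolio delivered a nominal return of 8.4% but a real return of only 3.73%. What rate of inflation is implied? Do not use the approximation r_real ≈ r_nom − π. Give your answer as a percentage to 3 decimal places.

From (1+r_nom) = (1+r_real)(1+π), we get 1+π = (1 + 8.4%)/(1 + 3.73%) = 1.084/1.0373 ≈ 1.04502.
So π ≈ 4.5021%.

4.502%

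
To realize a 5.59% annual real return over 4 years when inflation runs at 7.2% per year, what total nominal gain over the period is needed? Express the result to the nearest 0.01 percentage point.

Required annual nominal rate: (1+5.59%)(1+7.2%) − 1 = 13.19248%.
Cumulative over 4 years: (1 + 0.1319248)^4 − 1 ≈ 0.64161.

64.16%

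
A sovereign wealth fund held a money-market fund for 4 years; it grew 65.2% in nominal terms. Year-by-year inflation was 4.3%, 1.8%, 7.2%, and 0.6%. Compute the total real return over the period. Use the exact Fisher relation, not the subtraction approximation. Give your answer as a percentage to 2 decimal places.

44.27%

Cumulative inflation factor: 1.043 × 1.018 × 1.072 × 1.006 ≈ 1.14505.
Nominal growth factor: 1.65200. Real growth factor = 1.65200 / 1.14505 ≈ 1.44273.
Total real return ≈ 44.2730%.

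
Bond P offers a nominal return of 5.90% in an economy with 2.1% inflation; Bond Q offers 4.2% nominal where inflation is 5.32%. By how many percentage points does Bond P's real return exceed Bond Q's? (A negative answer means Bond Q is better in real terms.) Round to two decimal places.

4.79

Bond P real return: 1.0590/1.021 − 1 = 3.722%.
Bond Q real return: 1.042/1.0532 − 1 = -1.063%.
Difference: 3.722 − (-1.063) = 4.785 pp.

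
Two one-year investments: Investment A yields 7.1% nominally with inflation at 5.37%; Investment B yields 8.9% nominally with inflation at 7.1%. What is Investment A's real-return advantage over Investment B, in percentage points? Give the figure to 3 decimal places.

-0.039

Investment A real return: 1.071/1.0537 − 1 = 1.6418%.
Investment B real return: 1.089/1.071 − 1 = 1.6807%.
Difference: 1.6418 − 1.6807 = -0.0389 pp.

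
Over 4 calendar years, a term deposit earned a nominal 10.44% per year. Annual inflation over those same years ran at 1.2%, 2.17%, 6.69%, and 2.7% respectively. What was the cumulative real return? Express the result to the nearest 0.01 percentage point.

Cumulative inflation factor: 1.012 × 1.0217 × 1.0669 × 1.027 ≈ 1.13292.
Nominal growth factor: 1.48767. Real growth factor = 1.48767 / 1.13292 ≈ 1.31313.
Total real return ≈ 31.3129%.

31.31%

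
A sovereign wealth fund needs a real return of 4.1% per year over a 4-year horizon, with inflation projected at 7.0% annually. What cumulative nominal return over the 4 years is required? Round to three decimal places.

53.935%

Required annual nominal rate: (1+4.1%)(1+7.0%) − 1 = 11.387%.
Cumulative over 4 years: (1 + 0.11387)^4 − 1 ≈ 0.53935.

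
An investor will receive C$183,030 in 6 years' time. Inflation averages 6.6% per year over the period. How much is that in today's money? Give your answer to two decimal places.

Price-level factor over 6 years: (1 + 6.6%)^6 ≈ 1.4673821377.
Purchasing power today: C$183,030 divided by that factor.

C$124,732.33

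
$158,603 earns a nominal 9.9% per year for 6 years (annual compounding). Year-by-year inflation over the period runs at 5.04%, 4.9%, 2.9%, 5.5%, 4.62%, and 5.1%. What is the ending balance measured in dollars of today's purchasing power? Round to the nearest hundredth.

Nominal value at maturity: $158,603 × (1 + 9.9%)^6 ≈ $279,445.78.
Price-level factor over 6 years: 1.0504 × 1.049 × 1.029 × 1.055 × 1.0462 × 1.051 ≈ 1.3152716747.
The maturity value deflated by that factor is the answer in today's purchasing power.

$212,462.40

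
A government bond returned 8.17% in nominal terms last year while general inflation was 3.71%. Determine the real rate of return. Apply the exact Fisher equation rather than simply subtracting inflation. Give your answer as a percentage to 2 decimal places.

4.30%

Real return via the Fisher equation: (1 + 8.17%)/(1 + 3.71%) − 1 = 1.0817/1.0371 − 1 ≈ 0.04300.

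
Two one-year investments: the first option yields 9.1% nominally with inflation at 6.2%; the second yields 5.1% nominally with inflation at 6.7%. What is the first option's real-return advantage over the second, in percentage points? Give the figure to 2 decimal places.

The first option real return: 1.091/1.062 − 1 = 2.731%.
The second real return: 1.051/1.067 − 1 = -1.500%.
Difference: 2.731 − (-1.500) = 4.231 pp.

4.23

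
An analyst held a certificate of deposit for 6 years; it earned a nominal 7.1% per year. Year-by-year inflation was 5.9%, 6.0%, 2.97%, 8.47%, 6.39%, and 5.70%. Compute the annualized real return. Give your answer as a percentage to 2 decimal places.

Cumulative inflation factor: 1.059 × 1.060 × 1.0297 × 1.0847 × 1.0639 × 1.0570 ≈ 1.40993.
Nominal growth factor: 1.50917. Real growth factor = 1.50917 / 1.40993 ≈ 1.07038.
Annualized: 1.07038^(1/6) − 1 ≈ 0.01140.

1.14%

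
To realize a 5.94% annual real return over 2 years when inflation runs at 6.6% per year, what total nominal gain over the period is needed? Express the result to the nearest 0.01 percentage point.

Required annual nominal rate: (1+5.94%)(1+6.6%) − 1 = 12.93204%.
Cumulative over 2 years: (1 + 0.1293204)^2 − 1 ≈ 0.27536.

27.54%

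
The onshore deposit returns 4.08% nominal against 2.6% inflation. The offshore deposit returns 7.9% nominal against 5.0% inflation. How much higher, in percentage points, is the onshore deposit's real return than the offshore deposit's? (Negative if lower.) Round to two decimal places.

The onshore deposit real return: 1.0408/1.026 − 1 = 1.442%.
The offshore deposit real return: 1.079/1.050 − 1 = 2.762%.
Difference: 1.442 − 2.762 = -1.320 pp.

-1.32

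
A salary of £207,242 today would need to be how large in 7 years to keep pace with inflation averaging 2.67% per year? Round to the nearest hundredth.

Cumulative price-level factor: (1+2.67%)^7 ≈ 1.2025549606.
Multiplying £207,242 by the price-level factor gives the future nominal sum.

£249,219.90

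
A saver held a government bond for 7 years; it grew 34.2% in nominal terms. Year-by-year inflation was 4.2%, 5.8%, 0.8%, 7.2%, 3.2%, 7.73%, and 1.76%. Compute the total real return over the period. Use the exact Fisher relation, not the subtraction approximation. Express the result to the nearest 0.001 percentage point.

Cumulative inflation factor: 1.042 × 1.058 × 1.008 × 1.072 × 1.032 × 1.0773 × 1.0176 ≈ 1.34773.
Nominal growth factor: 1.34200. Real growth factor = 1.34200 / 1.34773 ≈ 0.99575.
Total real return ≈ -0.4250%.

-0.425%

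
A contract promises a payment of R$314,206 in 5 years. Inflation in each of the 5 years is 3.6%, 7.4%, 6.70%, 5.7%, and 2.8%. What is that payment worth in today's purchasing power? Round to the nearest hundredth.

Price-level factor over 5 years: 1.036 × 1.074 × 1.0670 × 1.057 × 1.028 ≈ 1.2900203406.
Purchasing power today: R$314,206 divided by that factor.

R$243,566.70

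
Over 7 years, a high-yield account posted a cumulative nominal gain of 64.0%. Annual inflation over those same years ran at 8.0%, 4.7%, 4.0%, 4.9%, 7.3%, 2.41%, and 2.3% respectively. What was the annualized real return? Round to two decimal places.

2.43%

Cumulative inflation factor: 1.080 × 1.047 × 1.040 × 1.049 × 1.073 × 1.0241 × 1.023 ≈ 1.38675.
Nominal growth factor: 1.64000. Real growth factor = 1.64000 / 1.38675 ≈ 1.18262.
Annualized: 1.18262^(1/7) − 1 ≈ 0.02425.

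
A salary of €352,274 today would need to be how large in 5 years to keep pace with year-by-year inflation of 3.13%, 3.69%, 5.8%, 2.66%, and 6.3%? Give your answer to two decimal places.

Cumulative price-level factor: 1.0313 × 1.0369 × 1.058 × 1.0266 × 1.063 ≈ 1.2346449500.
Multiplying €352,274 by the price-level factor gives the future nominal sum.

€434,933.32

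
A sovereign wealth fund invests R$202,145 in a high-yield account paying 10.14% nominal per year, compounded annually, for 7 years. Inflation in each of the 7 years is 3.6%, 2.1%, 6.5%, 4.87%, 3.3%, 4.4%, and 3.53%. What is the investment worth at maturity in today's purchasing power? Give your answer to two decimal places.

Nominal value at maturity: R$202,145 × (1 + 10.14%)^7 ≈ R$397,446.35.
Price-level factor over 7 years: 1.036 × 1.021 × 1.065 × 1.0487 × 1.033 × 1.044 × 1.0353 ≈ 1.3190261556.
The maturity value deflated by that factor is the answer in today's purchasing power.

R$301,318.02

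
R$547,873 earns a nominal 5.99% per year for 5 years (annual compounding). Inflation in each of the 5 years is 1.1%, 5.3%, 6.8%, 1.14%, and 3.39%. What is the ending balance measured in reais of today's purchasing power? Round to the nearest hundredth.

R$616,385.05

Nominal value at maturity: R$547,873 × (1 + 5.99%)^5 ≈ R$732,831.89.
Price-level factor over 5 years: 1.011 × 1.053 × 1.068 × 1.0114 × 1.0339 ≈ 1.1889189906.
The maturity value deflated by that factor is the answer in today's purchasing power.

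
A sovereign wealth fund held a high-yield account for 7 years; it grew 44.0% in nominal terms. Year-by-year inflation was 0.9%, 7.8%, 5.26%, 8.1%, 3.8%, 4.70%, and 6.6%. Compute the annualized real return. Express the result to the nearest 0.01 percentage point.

Cumulative inflation factor: 1.009 × 1.078 × 1.0526 × 1.081 × 1.038 × 1.0470 × 1.066 ≈ 1.43384.
Nominal growth factor: 1.44000. Real growth factor = 1.44000 / 1.43384 ≈ 1.00430.
Annualized: 1.00430^(1/7) − 1 ≈ 0.00061.

0.06%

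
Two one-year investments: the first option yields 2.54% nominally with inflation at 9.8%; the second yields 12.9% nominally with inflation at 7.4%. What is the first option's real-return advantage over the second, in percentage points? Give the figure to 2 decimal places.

The first option real return: 1.0254/1.098 − 1 = -6.612%.
The second real return: 1.129/1.074 − 1 = 5.121%.
Difference: -6.612 − 5.121 = -11.733 pp.

-11.73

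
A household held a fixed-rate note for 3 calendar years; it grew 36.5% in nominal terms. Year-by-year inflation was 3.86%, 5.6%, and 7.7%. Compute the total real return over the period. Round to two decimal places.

Cumulative inflation factor: 1.0386 × 1.056 × 1.077 ≈ 1.18121.
Nominal growth factor: 1.36500. Real growth factor = 1.36500 / 1.18121 ≈ 1.15559.
Total real return ≈ 15.5592%.

15.56%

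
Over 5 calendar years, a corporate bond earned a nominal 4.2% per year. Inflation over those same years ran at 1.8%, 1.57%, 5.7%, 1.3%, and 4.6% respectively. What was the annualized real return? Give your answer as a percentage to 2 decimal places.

1.19%

Cumulative inflation factor: 1.018 × 1.0157 × 1.057 × 1.013 × 1.046 ≈ 1.15806.
Nominal growth factor: 1.22840. Real growth factor = 1.22840 / 1.15806 ≈ 1.06074.
Annualized: 1.06074^(1/5) − 1 ≈ 0.01186.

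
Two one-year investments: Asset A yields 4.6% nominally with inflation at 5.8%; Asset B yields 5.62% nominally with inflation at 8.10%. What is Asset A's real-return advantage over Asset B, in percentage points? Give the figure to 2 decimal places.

Asset A real return: 1.046/1.058 − 1 = -1.134%.
Asset B real return: 1.0562/1.0810 − 1 = -2.294%.
Difference: -1.134 − (-2.294) = 1.160 pp.

1.16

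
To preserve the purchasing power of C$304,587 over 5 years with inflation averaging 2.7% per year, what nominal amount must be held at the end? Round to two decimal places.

C$347,987.45

Cumulative price-level factor: (1+2.7%)^5 ≈ 1.1424895016.
Multiplying C$304,587 by the price-level factor gives the future nominal sum.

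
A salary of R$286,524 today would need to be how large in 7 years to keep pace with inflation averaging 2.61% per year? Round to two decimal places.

Cumulative price-level factor: (1+2.61%)^7 ≈ 1.1976441935.
Multiplying R$286,524 by the price-level factor gives the future nominal sum.

R$343,153.80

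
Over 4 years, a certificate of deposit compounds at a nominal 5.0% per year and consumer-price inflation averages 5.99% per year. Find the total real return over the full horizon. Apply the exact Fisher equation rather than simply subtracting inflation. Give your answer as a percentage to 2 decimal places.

The annual real rate is (1+5.0%)/(1+5.99%) − 1 = -0.9341%.
Compounded over 4 years: (1 + -0.009341)^4 − 1 ≈ -0.03684.

-3.68%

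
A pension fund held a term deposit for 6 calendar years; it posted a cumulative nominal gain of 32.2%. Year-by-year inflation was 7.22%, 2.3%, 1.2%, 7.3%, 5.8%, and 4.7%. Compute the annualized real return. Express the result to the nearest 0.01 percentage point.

0.03%

Cumulative inflation factor: 1.0722 × 1.023 × 1.012 × 1.073 × 1.058 × 1.047 ≈ 1.31936.
Nominal growth factor: 1.32200. Real growth factor = 1.32200 / 1.31936 ≈ 1.00200.
Annualized: 1.00200^(1/6) − 1 ≈ 0.00033.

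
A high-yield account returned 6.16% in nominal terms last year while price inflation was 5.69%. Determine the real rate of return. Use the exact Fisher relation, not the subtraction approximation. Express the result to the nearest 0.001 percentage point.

Real return via the Fisher equation: (1 + 6.16%)/(1 + 5.69%) − 1 = 1.0616/1.0569 − 1 ≈ 0.00445.

0.445%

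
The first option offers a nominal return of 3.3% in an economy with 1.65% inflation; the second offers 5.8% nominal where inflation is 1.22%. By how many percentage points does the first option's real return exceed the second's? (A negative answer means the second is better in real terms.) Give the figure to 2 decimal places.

-2.90

The first option real return: 1.033/1.0165 − 1 = 1.623%.
The second real return: 1.058/1.0122 − 1 = 4.525%.
Difference: 1.623 − 4.525 = -2.902 pp.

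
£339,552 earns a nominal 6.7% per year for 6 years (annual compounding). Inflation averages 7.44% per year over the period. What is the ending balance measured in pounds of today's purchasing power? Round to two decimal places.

Nominal value at maturity: £339,552 × (1 + 6.7%)^6 ≈ £501,063.55.
Price-level factor over 6 years: (1 + 7.44%)^6 ≈ 1.5381404662.
The maturity value deflated by that factor is the answer in today's purchasing power.

£325,759.29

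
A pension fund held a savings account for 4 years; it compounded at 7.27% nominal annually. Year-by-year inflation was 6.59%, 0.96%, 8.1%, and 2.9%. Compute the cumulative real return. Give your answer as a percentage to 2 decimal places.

Cumulative inflation factor: 1.0659 × 1.0096 × 1.081 × 1.029 ≈ 1.19704.
Nominal growth factor: 1.32408. Real growth factor = 1.32408 / 1.19704 ≈ 1.10613.
Total real return ≈ 10.6130%.

10.61%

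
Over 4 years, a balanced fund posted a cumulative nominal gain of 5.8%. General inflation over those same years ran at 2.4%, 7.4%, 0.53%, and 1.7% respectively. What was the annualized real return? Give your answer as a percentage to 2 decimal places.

-1.51%

Cumulative inflation factor: 1.024 × 1.074 × 1.0053 × 1.017 ≈ 1.12440.
Nominal growth factor: 1.05800. Real growth factor = 1.05800 / 1.12440 ≈ 0.94095.
Annualized: 0.94095^(1/4) − 1 ≈ -0.01510.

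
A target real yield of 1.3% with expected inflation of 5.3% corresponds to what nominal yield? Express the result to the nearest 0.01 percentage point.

6.67%

By the Fisher equation, 1 + r_nom = (1 + 1.3%)(1 + 5.3%) = 1.013 × 1.053 = 1.066689.
So r_nom = 6.6689%.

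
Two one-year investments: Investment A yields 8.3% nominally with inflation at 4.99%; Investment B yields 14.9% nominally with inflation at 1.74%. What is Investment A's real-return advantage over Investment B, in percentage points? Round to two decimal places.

Investment A real return: 1.083/1.0499 − 1 = 3.153%.
Investment B real return: 1.149/1.0174 − 1 = 12.935%.
Difference: 3.153 − 12.935 = -9.782 pp.

-9.78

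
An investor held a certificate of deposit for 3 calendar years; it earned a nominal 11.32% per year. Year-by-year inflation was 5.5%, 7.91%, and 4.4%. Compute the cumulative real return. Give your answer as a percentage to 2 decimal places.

16.07%

Cumulative inflation factor: 1.055 × 1.0791 × 1.044 ≈ 1.18854.
Nominal growth factor: 1.37949. Real growth factor = 1.37949 / 1.18854 ≈ 1.16066.
Total real return ≈ 16.0660%.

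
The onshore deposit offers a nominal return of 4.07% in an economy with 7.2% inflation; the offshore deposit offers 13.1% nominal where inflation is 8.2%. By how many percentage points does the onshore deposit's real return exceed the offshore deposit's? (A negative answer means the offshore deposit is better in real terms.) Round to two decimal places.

-7.45

The onshore deposit real return: 1.0407/1.072 − 1 = -2.920%.
The offshore deposit real return: 1.131/1.082 − 1 = 4.529%.
Difference: -2.920 − 4.529 = -7.449 pp.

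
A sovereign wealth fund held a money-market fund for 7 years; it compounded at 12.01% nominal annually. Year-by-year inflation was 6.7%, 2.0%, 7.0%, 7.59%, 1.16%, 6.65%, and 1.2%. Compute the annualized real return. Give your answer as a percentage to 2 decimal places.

Cumulative inflation factor: 1.067 × 1.020 × 1.070 × 1.0759 × 1.0116 × 1.0665 × 1.012 ≈ 1.36795.
Nominal growth factor: 2.21206. Real growth factor = 2.21206 / 1.36795 ≈ 1.61706.
Annualized: 1.61706^(1/7) − 1 ≈ 0.07107.

7.11%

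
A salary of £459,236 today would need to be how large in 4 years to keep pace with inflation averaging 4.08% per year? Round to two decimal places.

Cumulative price-level factor: (1+4.08%)^4 ≈ 1.1734622803.
Multiplying £459,236 by the price-level factor gives the future nominal sum.

£538,896.12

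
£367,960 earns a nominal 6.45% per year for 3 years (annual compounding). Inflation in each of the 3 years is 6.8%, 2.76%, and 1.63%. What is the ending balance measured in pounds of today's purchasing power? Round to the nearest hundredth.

£397,942.51

Nominal value at maturity: £367,960 × (1 + 6.45%)^3 ≈ £443,851.41.
Price-level factor over 3 years: 1.068 × 1.0276 × 1.0163 ≈ 1.1153656718.
The maturity value deflated by that factor is the answer in today's purchasing power.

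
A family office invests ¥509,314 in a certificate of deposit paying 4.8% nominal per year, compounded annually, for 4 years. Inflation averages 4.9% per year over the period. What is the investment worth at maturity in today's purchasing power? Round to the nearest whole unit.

Nominal value at maturity: ¥509,314 × (1 + 4.8%)^4 ≈ ¥614,371.
Price-level factor over 4 years: (1 + 4.9%)^4 ≈ 1.2108823608.
The maturity value deflated by that factor is the answer in today's purchasing power.

¥507,375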